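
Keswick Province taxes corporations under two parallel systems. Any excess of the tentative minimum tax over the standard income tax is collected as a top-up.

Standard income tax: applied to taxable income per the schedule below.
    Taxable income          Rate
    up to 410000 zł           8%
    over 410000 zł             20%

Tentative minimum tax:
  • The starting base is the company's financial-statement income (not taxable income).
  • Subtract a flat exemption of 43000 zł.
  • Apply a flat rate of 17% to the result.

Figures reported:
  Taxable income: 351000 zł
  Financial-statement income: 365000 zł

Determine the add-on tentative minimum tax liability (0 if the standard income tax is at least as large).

26660 zł

Tentative minimum tax:
  Base (financial-statement income): 365000 zł
  Less exemption 43000 zł → base 322000 zł
  322000 zł × 17% = 54740 zł

Standard income tax:
  351000 zł × 8% = 28080 zł

Excess of tentative minimum tax over standard income tax: 54740 zł − 28080 zł = 26660 zł.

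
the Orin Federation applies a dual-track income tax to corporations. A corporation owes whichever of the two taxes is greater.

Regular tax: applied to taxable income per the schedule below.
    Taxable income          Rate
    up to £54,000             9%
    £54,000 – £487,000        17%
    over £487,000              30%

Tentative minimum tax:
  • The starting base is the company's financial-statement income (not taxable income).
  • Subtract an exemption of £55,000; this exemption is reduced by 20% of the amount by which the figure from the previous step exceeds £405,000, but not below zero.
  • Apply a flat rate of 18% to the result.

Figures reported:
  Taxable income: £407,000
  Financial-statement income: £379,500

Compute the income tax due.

£64,870

Tentative minimum tax:
  Base (financial-statement income): £379,500
  Exemption: £379,500 ≤ £405,000, so full £55,000 applies
  Base: £379,500 − £55,000 = £324,500
  £324,500 × 18% = £58,410

Regular tax:
  £54,000 × 9% = £4,860
  £353,000 × 17% = £60,010
  → £64,870

£64,870 > £58,410, so the regular tax governs.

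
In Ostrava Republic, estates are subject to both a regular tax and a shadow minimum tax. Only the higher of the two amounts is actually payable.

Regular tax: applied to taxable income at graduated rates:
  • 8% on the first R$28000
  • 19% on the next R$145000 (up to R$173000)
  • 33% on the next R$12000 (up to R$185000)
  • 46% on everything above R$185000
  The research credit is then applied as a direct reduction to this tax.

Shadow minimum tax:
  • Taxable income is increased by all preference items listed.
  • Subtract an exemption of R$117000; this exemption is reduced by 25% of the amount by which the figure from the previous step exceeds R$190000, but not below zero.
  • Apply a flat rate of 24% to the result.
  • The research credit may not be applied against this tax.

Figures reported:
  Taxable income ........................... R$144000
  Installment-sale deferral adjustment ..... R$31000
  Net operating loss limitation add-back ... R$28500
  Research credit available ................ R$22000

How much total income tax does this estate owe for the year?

Regular tax:
  R$28000 × 8% = R$2240
  R$116000 × 19% = R$22040
  → R$24280
  Less research credit R$22000 → R$2280

Shadow minimum tax:
  Adjusted income: R$144000 + R$31000 + R$28500 = R$203500
  Exemption: R$117000 − 25% × (R$203500 − R$190000) = R$117000 − R$3375 = R$113625
  Base: R$203500 − R$113625 = R$89875
  R$89875 × 24% = R$21570

R$21570 > R$2280, so the shadow minimum tax is the binding amount.

R$21570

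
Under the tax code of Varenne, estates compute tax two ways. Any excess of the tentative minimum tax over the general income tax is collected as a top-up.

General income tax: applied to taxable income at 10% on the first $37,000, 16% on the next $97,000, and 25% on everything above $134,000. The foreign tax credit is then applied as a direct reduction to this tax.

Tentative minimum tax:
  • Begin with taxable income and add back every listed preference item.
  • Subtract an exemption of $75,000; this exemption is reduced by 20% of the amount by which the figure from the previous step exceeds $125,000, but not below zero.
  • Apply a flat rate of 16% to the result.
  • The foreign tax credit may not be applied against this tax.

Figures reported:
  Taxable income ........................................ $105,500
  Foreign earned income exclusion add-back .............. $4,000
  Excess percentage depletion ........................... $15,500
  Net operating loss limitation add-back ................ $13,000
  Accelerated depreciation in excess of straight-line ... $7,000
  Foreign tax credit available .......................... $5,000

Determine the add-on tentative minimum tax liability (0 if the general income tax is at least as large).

Tentative minimum tax:
  Adjusted income: $105,500 + $4,000 + $15,500 + $13,000 + $7,000 = $145,000
  Exemption: $75,000 − 20% × ($145,000 − $125,000) = $75,000 − $4,000 = $71,000
  Base: $145,000 − $71,000 = $74,000
  $74,000 × 16% = $11,840

General income tax:
  $37,000 × 10% = $3,700
  $68,500 × 16% = $10,960
  → $14,660
  Less foreign tax credit $5,000 → $9,660

Excess of tentative minimum tax over general income tax: $11,840 − $9,660 = $2,180.

$2,180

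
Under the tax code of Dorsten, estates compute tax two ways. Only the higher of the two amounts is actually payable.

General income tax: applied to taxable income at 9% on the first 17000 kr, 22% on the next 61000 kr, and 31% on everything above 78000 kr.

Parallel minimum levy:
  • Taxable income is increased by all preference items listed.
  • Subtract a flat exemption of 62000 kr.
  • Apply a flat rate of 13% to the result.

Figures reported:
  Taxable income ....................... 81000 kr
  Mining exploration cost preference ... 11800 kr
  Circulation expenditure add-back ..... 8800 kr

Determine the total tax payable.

General income tax:
  17000 kr × 9% = 1530 kr
  61000 kr × 22% = 13420 kr
  3000 kr × 31% = 930 kr
  → 15880 kr

Parallel minimum levy:
  Adjusted income: 81000 kr + 11800 kr + 8800 kr = 101600 kr
  Less exemption 62000 kr → base 39600 kr
  39600 kr × 13% = 5148 kr

15880 kr > 5148 kr, so the general income tax governs.

15880 kr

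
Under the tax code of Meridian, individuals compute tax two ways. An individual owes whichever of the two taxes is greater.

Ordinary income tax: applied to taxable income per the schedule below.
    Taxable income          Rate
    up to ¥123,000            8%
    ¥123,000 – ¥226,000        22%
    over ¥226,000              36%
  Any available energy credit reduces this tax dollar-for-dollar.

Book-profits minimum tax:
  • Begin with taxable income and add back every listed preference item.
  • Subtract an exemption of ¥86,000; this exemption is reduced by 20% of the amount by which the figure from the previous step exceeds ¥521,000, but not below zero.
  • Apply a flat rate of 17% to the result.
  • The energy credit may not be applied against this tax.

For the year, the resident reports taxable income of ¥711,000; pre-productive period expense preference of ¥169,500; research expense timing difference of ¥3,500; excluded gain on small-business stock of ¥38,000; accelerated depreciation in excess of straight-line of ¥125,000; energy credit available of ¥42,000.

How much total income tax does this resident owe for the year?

Book-profits minimum tax:
  Adjusted income: ¥711,000 + ¥169,500 + ¥3,500 + ¥38,000 + ¥125,000 = ¥1,047,000
  Exemption: 20% × (¥1,047,000 − ¥521,000) = ¥105,200 ≥ ¥86,000, so the exemption is fully phased out
  Base: ¥1,047,000 − ¥0 = ¥1,047,000
  ¥1,047,000 × 17% = ¥177,990

Ordinary income tax:
  ¥123,000 × 8% = ¥9,840
  ¥103,000 × 22% = ¥22,660
  ¥485,000 × 36% = ¥174,600
  → ¥207,100
  Less energy credit ¥42,000 → ¥165,100

¥177,990 > ¥165,100, so the book-profits minimum tax is the binding amount.

¥177,990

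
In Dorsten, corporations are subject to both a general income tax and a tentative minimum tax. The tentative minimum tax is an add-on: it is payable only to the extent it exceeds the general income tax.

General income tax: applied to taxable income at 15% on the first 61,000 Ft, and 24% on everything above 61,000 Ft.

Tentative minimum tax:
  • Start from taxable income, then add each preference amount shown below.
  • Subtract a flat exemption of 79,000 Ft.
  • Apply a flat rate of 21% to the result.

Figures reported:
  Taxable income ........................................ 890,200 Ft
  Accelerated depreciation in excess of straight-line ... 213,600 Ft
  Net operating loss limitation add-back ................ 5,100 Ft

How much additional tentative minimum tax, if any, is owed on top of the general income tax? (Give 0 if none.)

Tentative minimum tax:
  Adjusted income: 890,200 Ft + 213,600 Ft + 5,100 Ft = 1,108,900 Ft
  Less exemption 79,000 Ft → base 1,029,900 Ft
  1,029,900 Ft × 21% = 216,279 Ft

General income tax:
  61,000 Ft × 15% = 9,150 Ft
  829,200 Ft × 24% = 199,008 Ft
  → 208,158 Ft

Excess of tentative minimum tax over general income tax: 216,279 Ft − 208,158 Ft = 8,121 Ft.

8,121 Ft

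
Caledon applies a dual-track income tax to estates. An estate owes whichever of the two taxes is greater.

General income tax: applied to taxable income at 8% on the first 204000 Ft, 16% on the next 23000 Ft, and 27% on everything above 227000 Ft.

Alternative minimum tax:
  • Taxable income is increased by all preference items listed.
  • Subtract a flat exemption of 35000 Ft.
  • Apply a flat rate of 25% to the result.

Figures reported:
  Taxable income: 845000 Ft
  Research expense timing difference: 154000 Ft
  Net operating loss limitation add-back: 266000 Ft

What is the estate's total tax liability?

307500 Ft

Alternative minimum tax:
  Adjusted income: 845000 Ft + 154000 Ft + 266000 Ft = 1265000 Ft
  Less exemption 35000 Ft → base 1230000 Ft
  1230000 Ft × 25% = 307500 Ft

General income tax:
  204000 Ft × 8% = 16320 Ft
  23000 Ft × 16% = 3680 Ft
  618000 Ft × 27% = 166860 Ft
  → 186860 Ft

307500 Ft > 186860 Ft, so the alternative minimum tax is the binding amount.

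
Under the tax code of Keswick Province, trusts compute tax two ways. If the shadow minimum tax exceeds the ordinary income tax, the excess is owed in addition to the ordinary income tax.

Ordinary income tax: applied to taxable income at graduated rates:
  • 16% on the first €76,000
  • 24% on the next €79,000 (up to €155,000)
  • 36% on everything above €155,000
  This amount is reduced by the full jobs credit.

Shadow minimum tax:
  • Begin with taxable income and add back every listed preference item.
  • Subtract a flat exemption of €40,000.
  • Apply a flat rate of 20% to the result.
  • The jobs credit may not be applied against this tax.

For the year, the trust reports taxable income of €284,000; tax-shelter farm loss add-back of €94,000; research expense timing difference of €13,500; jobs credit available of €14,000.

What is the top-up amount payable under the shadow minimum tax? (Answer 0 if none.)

€6,740

Ordinary income tax:
  €76,000 × 16% = €12,160
  €79,000 × 24% = €18,960
  €129,000 × 36% = €46,440
  → €77,560
  Less jobs credit €14,000 → €63,560

Shadow minimum tax:
  Adjusted income: €284,000 + €94,000 + €13,500 = €391,500
  Less exemption €40,000 → base €351,500
  €351,500 × 20% = €70,300

Excess of shadow minimum tax over ordinary income tax: €70,300 − €63,560 = €6,740.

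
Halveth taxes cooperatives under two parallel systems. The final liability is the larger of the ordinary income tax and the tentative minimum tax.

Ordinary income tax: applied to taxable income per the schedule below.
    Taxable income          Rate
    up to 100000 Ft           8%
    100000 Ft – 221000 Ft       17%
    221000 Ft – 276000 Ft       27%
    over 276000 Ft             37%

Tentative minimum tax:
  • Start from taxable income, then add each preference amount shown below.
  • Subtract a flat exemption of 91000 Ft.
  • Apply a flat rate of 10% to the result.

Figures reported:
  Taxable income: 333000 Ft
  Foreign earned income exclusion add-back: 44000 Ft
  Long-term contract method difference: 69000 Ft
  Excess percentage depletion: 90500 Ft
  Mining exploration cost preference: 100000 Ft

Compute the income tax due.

64510 Ft

Ordinary income tax:
  100000 Ft × 8% = 8000 Ft
  121000 Ft × 17% = 20570 Ft
  55000 Ft × 27% = 14850 Ft
  57000 Ft × 37% = 21090 Ft
  → 64510 Ft

Tentative minimum tax:
  Adjusted income: 333000 Ft + 44000 Ft + 69000 Ft + 90500 Ft + 100000 Ft = 636500 Ft
  Less exemption 91000 Ft → base 545500 Ft
  545500 Ft × 10% = 54550 Ft

64510 Ft > 54550 Ft, so the ordinary income tax governs.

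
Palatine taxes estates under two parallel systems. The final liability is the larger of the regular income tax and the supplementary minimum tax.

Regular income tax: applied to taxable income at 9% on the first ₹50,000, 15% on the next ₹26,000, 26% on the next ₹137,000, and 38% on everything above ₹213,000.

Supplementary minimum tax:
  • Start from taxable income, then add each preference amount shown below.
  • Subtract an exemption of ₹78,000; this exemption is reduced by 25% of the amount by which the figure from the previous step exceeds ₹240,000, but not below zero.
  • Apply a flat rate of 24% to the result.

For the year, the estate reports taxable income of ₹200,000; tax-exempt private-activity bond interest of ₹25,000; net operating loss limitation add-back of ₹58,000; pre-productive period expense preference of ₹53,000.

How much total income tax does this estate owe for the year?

₹67,680

Regular income tax:
  ₹50,000 × 9% = ₹4,500
  ₹26,000 × 15% = ₹3,900
  ₹124,000 × 26% = ₹32,240
  → ₹40,640

Supplementary minimum tax:
  Adjusted income: ₹200,000 + ₹25,000 + ₹58,000 + ₹53,000 = ₹336,000
  Exemption: ₹78,000 − 25% × (₹336,000 − ₹240,000) = ₹78,000 − ₹24,000 = ₹54,000
  Base: ₹336,000 − ₹54,000 = ₹282,000
  ₹282,000 × 24% = ₹67,680

₹67,680 > ₹40,640, so the supplementary minimum tax is the binding amount.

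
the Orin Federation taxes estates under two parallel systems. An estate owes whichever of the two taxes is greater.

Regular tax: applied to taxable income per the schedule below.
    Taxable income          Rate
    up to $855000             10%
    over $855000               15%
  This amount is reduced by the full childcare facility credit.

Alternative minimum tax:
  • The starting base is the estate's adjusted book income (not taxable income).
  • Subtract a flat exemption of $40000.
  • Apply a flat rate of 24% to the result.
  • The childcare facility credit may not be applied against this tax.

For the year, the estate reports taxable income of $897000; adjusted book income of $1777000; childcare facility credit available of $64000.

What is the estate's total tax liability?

$416880

Regular tax:
  $855000 × 10% = $85500
  $42000 × 15% = $6300
  → $91800
  Less childcare facility credit $64000 → $27800

Alternative minimum tax:
  Base (adjusted book income): $1777000
  Less exemption $40000 → base $1737000
  $1737000 × 24% = $416880

$416880 > $27800, so the alternative minimum tax is the binding amount.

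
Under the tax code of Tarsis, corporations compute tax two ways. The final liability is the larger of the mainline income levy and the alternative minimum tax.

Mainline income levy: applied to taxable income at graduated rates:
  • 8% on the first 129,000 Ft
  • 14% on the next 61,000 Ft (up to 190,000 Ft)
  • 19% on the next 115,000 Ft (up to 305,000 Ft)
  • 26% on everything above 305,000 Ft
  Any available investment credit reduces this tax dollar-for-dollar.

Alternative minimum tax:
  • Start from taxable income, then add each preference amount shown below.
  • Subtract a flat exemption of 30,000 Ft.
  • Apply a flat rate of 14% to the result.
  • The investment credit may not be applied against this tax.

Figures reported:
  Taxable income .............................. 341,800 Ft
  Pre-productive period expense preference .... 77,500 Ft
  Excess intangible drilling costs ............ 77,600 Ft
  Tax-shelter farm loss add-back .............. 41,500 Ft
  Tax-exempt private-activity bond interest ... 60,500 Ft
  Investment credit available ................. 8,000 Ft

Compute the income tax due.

Mainline income levy:
  129,000 Ft × 8% = 10,320 Ft
  61,000 Ft × 14% = 8,540 Ft
  115,000 Ft × 19% = 21,850 Ft
  36,800 Ft × 26% = 9,568 Ft
  → 50,278 Ft
  Less investment credit 8,000 Ft → 42,278 Ft

Alternative minimum tax:
  Adjusted income: 341,800 Ft + 77,500 Ft + 77,600 Ft + 41,500 Ft + 60,500 Ft = 598,900 Ft
  Less exemption 30,000 Ft → base 568,900 Ft
  568,900 Ft × 14% = 79,646 Ft

79,646 Ft > 42,278 Ft, so the alternative minimum tax is the binding amount.

79,646 Ft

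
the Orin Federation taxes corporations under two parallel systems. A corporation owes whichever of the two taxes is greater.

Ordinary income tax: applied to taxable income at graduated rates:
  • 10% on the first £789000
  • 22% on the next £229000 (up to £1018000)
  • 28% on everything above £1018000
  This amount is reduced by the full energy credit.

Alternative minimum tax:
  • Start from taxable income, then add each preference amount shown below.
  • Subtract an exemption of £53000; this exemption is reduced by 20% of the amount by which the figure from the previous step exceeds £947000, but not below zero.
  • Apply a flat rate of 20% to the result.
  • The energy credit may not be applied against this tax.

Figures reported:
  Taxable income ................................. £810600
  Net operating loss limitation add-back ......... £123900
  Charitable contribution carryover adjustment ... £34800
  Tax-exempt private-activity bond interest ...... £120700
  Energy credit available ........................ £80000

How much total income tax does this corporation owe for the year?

£213120

Alternative minimum tax:
  Adjusted income: £810600 + £123900 + £34800 + £120700 = £1090000
  Exemption: £53000 − 20% × (£1090000 − £947000) = £53000 − £28600 = £24400
  Base: £1090000 − £24400 = £1065600
  £1065600 × 20% = £213120

Ordinary income tax:
  £789000 × 10% = £78900
  £21600 × 22% = £4752
  → £83652
  Less energy credit £80000 → £3652

£213120 > £3652, so the alternative minimum tax is the binding amount.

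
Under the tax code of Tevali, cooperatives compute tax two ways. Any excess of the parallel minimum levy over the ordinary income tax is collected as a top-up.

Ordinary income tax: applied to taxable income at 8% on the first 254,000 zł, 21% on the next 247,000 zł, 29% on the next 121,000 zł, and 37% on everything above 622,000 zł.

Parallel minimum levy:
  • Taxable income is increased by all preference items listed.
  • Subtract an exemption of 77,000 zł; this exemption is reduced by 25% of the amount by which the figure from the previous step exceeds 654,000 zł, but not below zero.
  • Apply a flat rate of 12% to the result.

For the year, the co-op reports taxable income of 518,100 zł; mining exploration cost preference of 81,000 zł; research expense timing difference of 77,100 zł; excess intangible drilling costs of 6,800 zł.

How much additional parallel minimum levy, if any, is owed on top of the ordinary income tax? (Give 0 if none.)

0 zł

Parallel minimum levy:
  Adjusted income: 518,100 zł + 81,000 zł + 77,100 zł + 6,800 zł = 683,000 zł
  Exemption: 77,000 zł − 25% × (683,000 zł − 654,000 zł) = 77,000 zł − 7,250 zł = 69,750 zł
  Base: 683,000 zł − 69,750 zł = 613,250 zł
  613,250 zł × 12% = 73,590 zł

Ordinary income tax:
  254,000 zł × 8% = 20,320 zł
  247,000 zł × 21% = 51,870 zł
  17,100 zł × 29% = 4,959 zł
  → 77,149 zł

73,590 zł ≤ 77,149 zł, so no add-on is due.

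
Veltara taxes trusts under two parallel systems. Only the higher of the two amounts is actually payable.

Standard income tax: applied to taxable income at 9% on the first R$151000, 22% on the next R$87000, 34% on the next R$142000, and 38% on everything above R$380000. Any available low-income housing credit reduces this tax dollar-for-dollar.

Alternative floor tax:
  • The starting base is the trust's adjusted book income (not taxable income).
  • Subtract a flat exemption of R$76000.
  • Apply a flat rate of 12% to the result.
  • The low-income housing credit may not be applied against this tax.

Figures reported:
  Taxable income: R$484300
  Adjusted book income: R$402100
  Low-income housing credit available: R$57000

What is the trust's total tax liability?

Alternative floor tax:
  Base (adjusted book income): R$402100
  Less exemption R$76000 → base R$326100
  R$326100 × 12% = R$39132

Standard income tax:
  R$151000 × 9% = R$13590
  R$87000 × 22% = R$19140
  R$142000 × 34% = R$48280
  R$104300 × 38% = R$39634
  → R$120644
  Less low-income housing credit R$57000 → R$63644

R$63644 > R$39132, so the standard income tax governs.

R$63644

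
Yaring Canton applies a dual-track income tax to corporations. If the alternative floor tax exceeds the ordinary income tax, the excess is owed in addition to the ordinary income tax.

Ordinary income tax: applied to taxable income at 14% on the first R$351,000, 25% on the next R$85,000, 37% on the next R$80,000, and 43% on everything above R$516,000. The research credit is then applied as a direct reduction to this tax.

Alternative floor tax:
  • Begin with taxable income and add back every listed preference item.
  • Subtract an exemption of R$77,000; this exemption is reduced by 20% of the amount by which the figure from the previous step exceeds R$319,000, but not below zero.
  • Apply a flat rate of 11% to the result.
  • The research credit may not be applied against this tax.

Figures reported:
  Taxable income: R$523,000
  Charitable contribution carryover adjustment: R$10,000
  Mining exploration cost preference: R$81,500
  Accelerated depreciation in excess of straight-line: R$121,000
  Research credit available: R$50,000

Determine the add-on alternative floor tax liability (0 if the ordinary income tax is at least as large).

Ordinary income tax:
  R$351,000 × 14% = R$49,140
  R$85,000 × 25% = R$21,250
  R$80,000 × 37% = R$29,600
  R$7,000 × 43% = R$3,010
  → R$103,000
  Less research credit R$50,000 → R$53,000

Alternative floor tax:
  Adjusted income: R$523,000 + R$10,000 + R$81,500 + R$121,000 = R$735,500
  Exemption: 20% × (R$735,500 − R$319,000) = R$83,300 ≥ R$77,000, so the exemption is fully phased out
  Base: R$735,500 − R$0 = R$735,500
  R$735,500 × 11% = R$80,905

Excess of alternative floor tax over ordinary income tax: R$80,905 − R$53,000 = R$27,905.

R$27,905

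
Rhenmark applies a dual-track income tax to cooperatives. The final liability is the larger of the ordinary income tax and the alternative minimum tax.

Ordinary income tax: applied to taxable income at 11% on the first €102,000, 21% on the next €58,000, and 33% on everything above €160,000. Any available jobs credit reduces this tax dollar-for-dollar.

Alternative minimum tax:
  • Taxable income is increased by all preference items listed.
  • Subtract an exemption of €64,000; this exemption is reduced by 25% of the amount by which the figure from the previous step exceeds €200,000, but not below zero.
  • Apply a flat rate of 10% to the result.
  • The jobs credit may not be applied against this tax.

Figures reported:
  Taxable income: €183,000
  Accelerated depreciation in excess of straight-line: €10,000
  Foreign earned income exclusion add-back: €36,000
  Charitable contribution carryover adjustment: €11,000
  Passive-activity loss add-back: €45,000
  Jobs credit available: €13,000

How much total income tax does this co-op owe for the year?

Alternative minimum tax:
  Adjusted income: €183,000 + €10,000 + €36,000 + €11,000 + €45,000 = €285,000
  Exemption: €64,000 − 25% × (€285,000 − €200,000) = €64,000 − €21,250 = €42,750
  Base: €285,000 − €42,750 = €242,250
  €242,250 × 10% = €24,225

Ordinary income tax:
  €102,000 × 11% = €11,220
  €58,000 × 21% = €12,180
  €23,000 × 33% = €7,590
  → €30,990
  Less jobs credit €13,000 → €17,990

€24,225 > €17,990, so the alternative minimum tax is the binding amount.

€24,225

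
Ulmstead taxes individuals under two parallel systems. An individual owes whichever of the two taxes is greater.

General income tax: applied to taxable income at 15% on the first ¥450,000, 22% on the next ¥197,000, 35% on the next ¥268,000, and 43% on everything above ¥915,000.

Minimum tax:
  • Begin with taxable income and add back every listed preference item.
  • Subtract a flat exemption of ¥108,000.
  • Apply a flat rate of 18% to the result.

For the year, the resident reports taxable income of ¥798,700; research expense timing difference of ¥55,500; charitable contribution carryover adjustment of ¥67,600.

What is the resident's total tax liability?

¥163,935

Minimum tax:
  Adjusted income: ¥798,700 + ¥55,500 + ¥67,600 = ¥921,800
  Less exemption ¥108,000 → base ¥813,800
  ¥813,800 × 18% = ¥146,484

General income tax:
  ¥450,000 × 15% = ¥67,500
  ¥197,000 × 22% = ¥43,340
  ¥151,700 × 35% = ¥53,095
  → ¥163,935

¥163,935 > ¥146,484, so the general income tax governs.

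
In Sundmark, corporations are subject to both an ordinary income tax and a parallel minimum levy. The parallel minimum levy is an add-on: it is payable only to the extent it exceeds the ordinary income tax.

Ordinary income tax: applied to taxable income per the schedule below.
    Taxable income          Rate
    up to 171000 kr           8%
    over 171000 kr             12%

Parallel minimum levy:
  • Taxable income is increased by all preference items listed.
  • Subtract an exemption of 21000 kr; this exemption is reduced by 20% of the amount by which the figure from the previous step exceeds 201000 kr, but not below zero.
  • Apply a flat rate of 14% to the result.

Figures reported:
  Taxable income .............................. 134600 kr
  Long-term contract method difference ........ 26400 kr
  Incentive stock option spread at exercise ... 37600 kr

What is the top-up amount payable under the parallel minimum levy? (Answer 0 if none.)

14096 kr

Ordinary income tax:
  134600 kr × 8% = 10768 kr

Parallel minimum levy:
  Adjusted income: 134600 kr + 26400 kr + 37600 kr = 198600 kr
  Exemption: 198600 kr ≤ 201000 kr, so full 21000 kr applies
  Base: 198600 kr − 21000 kr = 177600 kr
  177600 kr × 14% = 24864 kr

Excess of parallel minimum levy over ordinary income tax: 24864 kr − 10768 kr = 14096 kr.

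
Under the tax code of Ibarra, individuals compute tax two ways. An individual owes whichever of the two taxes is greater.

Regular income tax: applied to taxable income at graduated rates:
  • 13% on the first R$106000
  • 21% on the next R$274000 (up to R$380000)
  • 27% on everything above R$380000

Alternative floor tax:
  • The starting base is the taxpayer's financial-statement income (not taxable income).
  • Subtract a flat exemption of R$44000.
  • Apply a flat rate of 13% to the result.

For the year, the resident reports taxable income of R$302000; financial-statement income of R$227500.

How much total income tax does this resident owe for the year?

R$54940

Regular income tax:
  R$106000 × 13% = R$13780
  R$196000 × 21% = R$41160
  → R$54940

Alternative floor tax:
  Base (financial-statement income): R$227500
  Less exemption R$44000 → base R$183500
  R$183500 × 13% = R$23855

R$54940 > R$23855, so the regular income tax governs.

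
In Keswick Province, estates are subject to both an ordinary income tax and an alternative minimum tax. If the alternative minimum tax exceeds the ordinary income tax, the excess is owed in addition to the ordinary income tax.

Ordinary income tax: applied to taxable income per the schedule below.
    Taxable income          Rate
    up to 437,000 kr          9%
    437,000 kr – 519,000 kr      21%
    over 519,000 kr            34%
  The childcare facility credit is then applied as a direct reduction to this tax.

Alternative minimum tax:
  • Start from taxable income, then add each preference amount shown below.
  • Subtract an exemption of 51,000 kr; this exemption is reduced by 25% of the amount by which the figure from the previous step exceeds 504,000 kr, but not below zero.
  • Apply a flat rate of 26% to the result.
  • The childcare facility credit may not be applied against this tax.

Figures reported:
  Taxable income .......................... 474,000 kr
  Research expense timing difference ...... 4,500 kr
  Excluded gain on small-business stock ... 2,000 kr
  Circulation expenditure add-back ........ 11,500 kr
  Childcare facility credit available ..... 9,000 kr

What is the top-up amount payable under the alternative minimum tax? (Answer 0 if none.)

Ordinary income tax:
  437,000 kr × 9% = 39,330 kr
  37,000 kr × 21% = 7,770 kr
  → 47,100 kr
  Less childcare facility credit 9,000 kr → 38,100 kr

Alternative minimum tax:
  Adjusted income: 474,000 kr + 4,500 kr + 2,000 kr + 11,500 kr = 492,000 kr
  Exemption: 492,000 kr ≤ 504,000 kr, so full 51,000 kr applies
  Base: 492,000 kr − 51,000 kr = 441,000 kr
  441,000 kr × 26% = 114,660 kr

Excess of alternative minimum tax over ordinary income tax: 114,660 kr − 38,100 kr = 76,560 kr.

76,560 kr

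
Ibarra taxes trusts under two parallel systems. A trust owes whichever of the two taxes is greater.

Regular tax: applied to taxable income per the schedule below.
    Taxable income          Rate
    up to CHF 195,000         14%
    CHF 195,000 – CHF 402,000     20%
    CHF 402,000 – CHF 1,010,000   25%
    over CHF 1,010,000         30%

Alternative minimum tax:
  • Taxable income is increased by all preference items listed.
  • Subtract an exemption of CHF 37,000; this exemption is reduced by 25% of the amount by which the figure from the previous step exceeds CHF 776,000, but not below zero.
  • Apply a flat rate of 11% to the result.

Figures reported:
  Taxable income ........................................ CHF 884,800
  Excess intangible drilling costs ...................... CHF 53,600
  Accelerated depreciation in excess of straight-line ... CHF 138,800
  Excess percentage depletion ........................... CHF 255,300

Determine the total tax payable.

Alternative minimum tax:
  Adjusted income: CHF 884,800 + CHF 53,600 + CHF 138,800 + CHF 255,300 = CHF 1,332,500
  Exemption: 25% × (CHF 1,332,500 − CHF 776,000) = CHF 139,125 ≥ CHF 37,000, so the exemption is fully phased out
  Base: CHF 1,332,500 − CHF 0 = CHF 1,332,500
  CHF 1,332,500 × 11% = CHF 146,575

Regular tax:
  CHF 195,000 × 14% = CHF 27,300
  CHF 207,000 × 20% = CHF 41,400
  CHF 482,800 × 25% = CHF 120,700
  → CHF 189,400

CHF 189,400 > CHF 146,575, so the regular tax governs.

CHF 189,400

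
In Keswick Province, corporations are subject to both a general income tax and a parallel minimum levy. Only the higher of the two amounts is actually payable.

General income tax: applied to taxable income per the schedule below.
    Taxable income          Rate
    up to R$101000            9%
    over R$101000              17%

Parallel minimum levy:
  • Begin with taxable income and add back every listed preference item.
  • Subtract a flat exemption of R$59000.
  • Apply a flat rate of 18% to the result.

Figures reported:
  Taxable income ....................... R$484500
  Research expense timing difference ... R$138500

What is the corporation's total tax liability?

General income tax:
  R$101000 × 9% = R$9090
  R$383500 × 17% = R$65195
  → R$74285

Parallel minimum levy:
  Adjusted income: R$484500 + R$138500 = R$623000
  Less exemption R$59000 → base R$564000
  R$564000 × 18% = R$101520

R$101520 > R$74285, so the parallel minimum levy is the binding amount.

R$101520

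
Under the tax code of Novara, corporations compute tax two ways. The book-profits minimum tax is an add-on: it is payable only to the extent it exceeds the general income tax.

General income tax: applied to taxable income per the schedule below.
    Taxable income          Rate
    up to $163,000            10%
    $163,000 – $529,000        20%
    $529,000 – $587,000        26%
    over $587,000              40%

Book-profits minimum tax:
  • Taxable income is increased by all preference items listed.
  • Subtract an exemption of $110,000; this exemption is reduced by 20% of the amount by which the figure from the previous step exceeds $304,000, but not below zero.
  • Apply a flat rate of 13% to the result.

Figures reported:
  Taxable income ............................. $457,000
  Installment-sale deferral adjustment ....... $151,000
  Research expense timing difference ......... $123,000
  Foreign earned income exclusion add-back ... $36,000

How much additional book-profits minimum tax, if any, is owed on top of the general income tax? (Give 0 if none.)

General income tax:
  $163,000 × 10% = $16,300
  $294,000 × 20% = $58,800
  → $75,100

Book-profits minimum tax:
  Adjusted income: $457,000 + $151,000 + $123,000 + $36,000 = $767,000
  Exemption: $110,000 − 20% × ($767,000 − $304,000) = $110,000 − $92,600 = $17,400
  Base: $767,000 − $17,400 = $749,600
  $749,600 × 13% = $97,448

Excess of book-profits minimum tax over general income tax: $97,448 − $75,100 = $22,348.

$22,348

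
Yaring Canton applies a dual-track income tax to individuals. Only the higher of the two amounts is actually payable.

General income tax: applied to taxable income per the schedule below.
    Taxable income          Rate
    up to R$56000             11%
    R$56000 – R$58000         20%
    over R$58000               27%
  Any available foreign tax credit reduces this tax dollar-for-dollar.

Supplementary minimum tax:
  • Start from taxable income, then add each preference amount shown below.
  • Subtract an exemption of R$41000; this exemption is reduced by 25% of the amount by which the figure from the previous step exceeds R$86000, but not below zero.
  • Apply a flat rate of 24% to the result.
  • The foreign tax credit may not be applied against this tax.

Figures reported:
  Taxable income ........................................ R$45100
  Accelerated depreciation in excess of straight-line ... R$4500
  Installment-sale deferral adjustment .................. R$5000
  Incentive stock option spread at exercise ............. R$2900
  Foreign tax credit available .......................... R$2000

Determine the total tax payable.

Supplementary minimum tax:
  Adjusted income: R$45100 + R$4500 + R$5000 + R$2900 = R$57500
  Exemption: R$57500 ≤ R$86000, so full R$41000 applies
  Base: R$57500 − R$41000 = R$16500
  R$16500 × 24% = R$3960

General income tax:
  R$45100 × 11% = R$4961
  Less foreign tax credit R$2000 → R$2961

R$3960 > R$2961, so the supplementary minimum tax is the binding amount.

R$3960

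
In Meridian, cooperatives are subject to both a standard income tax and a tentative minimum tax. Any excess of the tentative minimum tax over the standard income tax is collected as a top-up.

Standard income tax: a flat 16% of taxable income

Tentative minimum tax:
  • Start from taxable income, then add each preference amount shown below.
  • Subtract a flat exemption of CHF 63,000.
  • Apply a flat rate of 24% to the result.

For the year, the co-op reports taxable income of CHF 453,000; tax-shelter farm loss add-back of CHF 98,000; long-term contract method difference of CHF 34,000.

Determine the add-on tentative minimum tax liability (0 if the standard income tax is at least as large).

CHF 52,800

Tentative minimum tax:
  Adjusted income: CHF 453,000 + CHF 98,000 + CHF 34,000 = CHF 585,000
  Less exemption CHF 63,000 → base CHF 522,000
  CHF 522,000 × 24% = CHF 125,280

Standard income tax:
  CHF 453,000 × 16% = CHF 72,480

Excess of tentative minimum tax over standard income tax: CHF 125,280 − CHF 72,480 = CHF 52,800.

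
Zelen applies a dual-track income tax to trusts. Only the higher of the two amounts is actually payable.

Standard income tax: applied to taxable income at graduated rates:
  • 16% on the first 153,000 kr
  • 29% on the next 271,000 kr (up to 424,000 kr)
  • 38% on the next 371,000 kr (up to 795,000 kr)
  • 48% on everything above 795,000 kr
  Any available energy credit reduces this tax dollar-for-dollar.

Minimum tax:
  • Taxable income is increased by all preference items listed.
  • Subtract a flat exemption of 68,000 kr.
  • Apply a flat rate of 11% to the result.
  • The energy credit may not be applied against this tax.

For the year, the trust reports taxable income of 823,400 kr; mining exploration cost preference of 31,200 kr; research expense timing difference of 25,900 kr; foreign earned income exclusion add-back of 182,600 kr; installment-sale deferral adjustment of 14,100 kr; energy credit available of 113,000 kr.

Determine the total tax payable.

144,682 kr

Standard income tax:
  153,000 kr × 16% = 24,480 kr
  271,000 kr × 29% = 78,590 kr
  371,000 kr × 38% = 140,980 kr
  28,400 kr × 48% = 13,632 kr
  → 257,682 kr
  Less energy credit 113,000 kr → 144,682 kr

Minimum tax:
  Adjusted income: 823,400 kr + 31,200 kr + 25,900 kr + 182,600 kr + 14,100 kr = 1,077,200 kr
  Less exemption 68,000 kr → base 1,009,200 kr
  1,009,200 kr × 11% = 111,012 kr

144,682 kr > 111,012 kr, so the standard income tax governs.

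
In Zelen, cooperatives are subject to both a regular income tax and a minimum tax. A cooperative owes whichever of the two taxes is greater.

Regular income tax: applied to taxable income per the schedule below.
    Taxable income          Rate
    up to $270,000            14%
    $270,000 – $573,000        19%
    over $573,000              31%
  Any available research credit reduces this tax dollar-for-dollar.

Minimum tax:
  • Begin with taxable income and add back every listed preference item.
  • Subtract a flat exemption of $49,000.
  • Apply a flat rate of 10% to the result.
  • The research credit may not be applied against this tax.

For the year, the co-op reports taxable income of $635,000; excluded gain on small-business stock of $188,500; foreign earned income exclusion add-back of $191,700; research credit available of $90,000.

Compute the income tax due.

$96,620

Regular income tax:
  $270,000 × 14% = $37,800
  $303,000 × 19% = $57,570
  $62,000 × 31% = $19,220
  → $114,590
  Less research credit $90,000 → $24,590

Minimum tax:
  Adjusted income: $635,000 + $188,500 + $191,700 = $1,015,200
  Less exemption $49,000 → base $966,200
  $966,200 × 10% = $96,620

$96,620 > $24,590, so the minimum tax is the binding amount.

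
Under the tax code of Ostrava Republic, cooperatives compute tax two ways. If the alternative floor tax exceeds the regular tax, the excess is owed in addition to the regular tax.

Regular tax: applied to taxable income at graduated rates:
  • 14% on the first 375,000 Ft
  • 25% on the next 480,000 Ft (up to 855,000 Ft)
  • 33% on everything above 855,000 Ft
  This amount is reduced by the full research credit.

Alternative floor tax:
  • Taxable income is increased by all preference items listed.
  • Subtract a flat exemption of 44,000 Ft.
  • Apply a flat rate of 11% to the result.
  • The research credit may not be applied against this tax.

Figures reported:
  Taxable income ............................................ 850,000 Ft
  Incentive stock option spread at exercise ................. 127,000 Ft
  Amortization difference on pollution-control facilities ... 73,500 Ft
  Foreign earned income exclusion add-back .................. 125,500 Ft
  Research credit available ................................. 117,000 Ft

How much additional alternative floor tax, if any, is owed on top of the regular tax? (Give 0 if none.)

Regular tax:
  375,000 Ft × 14% = 52,500 Ft
  475,000 Ft × 25% = 118,750 Ft
  → 171,250 Ft
  Less research credit 117,000 Ft → 54,250 Ft

Alternative floor tax:
  Adjusted income: 850,000 Ft + 127,000 Ft + 73,500 Ft + 125,500 Ft = 1,176,000 Ft
  Less exemption 44,000 Ft → base 1,132,000 Ft
  1,132,000 Ft × 11% = 124,520 Ft

Excess of alternative floor tax over regular tax: 124,520 Ft − 54,250 Ft = 70,270 Ft.

70,270 Ft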